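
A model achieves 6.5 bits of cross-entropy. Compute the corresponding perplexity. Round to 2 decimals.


Perplexity formula: PP = 2^H
H = 6.5
PP = 2^6.5
Decompose: 2^6.5 = 2^6 * 2^0.5 = 2^6 * sqrt(2)
2^6 = 64, sqrt(2) ~ 1.4142136
PP ~ 64 * 1.4142136 = 90.5096704
Rounded to 2 decimals: 90.51

90.51


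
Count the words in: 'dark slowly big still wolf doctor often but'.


Counting words by splitting on spaces:
  Word 1: 'dark'
  Word 2: 'slowly'
  Word 3: 'big'
  Word 4: 'still'
  Word 5: 'wolf'
  Word 6: 'doctor'
  Word 7: 'often'
  Word 8: 'but'
Total words: 8

8


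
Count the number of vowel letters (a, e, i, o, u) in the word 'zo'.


Scanning each character of 'zo':
  Position 1: 'z' -> consonant (running count: 0)
  Position 2: 'o' -> vowel (running count: 1)
Total vowels: 1

1


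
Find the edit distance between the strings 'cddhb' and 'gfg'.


Building DP table for s1='cddhb' (len 5) and s2='gfg' (len 3):
       g  f  g
    0  1  2  3
  c 1  1  2  3
  d 2  2  2  3
  d 3  3  3  3
  h 4  4  4  4
  b 5  5  5  5
Edit distance = dp[5][3] = 5

5


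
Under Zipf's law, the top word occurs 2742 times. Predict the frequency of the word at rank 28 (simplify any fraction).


Zipf's law: freq(rank) = f1 / rank
f1 = 2742, rank = 28
freq = 2742 / 28
GCD(2742, 28) = 2
Simplified: 1371/14

1371/14


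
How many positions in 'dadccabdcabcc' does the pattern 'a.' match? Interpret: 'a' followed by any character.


Pattern: a. means 'a' followed by any character.
Scanning 'dadccabdcabcc' position-by-position:
  Pos 0: window 'da' -> no
  Pos 1: window 'ad' -> MATCH
  Pos 2: window 'dc' -> no
  Pos 3: window 'cc' -> no
  Pos 4: window 'ca' -> no
  Pos 5: window 'ab' -> MATCH
  Pos 6: window 'bd' -> no
  Pos 7: window 'dc' -> no
  Pos 8: window 'ca' -> no
  Pos 9: window 'ab' -> MATCH
  Pos 10: window 'bc' -> no
  Pos 11: window 'cc' -> no
  Pos 12: window 'c' -> no
Total matches: 3

3


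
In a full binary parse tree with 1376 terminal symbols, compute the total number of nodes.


Leaf nodes (terminals): 1376
Internal nodes = n - 1 = 1376 - 1 = 1375
Total = leaves + internal = 1376 + 1375 = 2751

2751


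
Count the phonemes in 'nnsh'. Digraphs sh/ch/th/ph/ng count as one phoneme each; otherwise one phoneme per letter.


Parsing 'nnsh' greedily, digraphs first:
  'n' -> consonant phoneme (phonemes so far: 1)
  'n' -> consonant phoneme (phonemes so far: 2)
  'sh' -> digraph (1 consonant phoneme) (phonemes so far: 3)
Total phonemes: 3

3


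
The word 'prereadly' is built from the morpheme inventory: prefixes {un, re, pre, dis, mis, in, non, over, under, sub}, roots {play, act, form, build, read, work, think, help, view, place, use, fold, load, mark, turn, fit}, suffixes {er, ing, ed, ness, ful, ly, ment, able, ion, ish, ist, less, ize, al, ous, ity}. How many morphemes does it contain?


Segmenting 'prereadly' against the inventory:
  'pre' -> prefix (morpheme 1)
  'read' -> root (morpheme 2)
  'ly' -> suffix (morpheme 3)
Total morphemes: 3

3


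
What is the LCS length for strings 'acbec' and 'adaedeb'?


DP table for LCS of 'acbec' and 'adaedeb':
       a  d  a  e  d  e  b
    0  0  0  0  0  0  0  0
  a 0  1  1  1  1  1  1  1
  c 0  1  1  1  1  1  1  1
  b 0  1  1  1  1  1  1  2
  e 0  1  1  1  2  2  2  2
  c 0  1  1  1  2  2  2  2
LCS: 'ab'
LCS length = 2

2


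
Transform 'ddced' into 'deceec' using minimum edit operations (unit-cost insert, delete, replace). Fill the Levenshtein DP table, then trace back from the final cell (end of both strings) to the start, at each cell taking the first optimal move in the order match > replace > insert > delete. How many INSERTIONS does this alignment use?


Edit distance = 3. Backtracking from cell (5, 6) with preference match > replace > insert > delete,
then listing the resulting alignment 'ddced' -> 'deceec' left to right:
  Step 1: keep 'd'
  Step 2: replace d->e
  Step 3: keep 'c'
  Step 4: insert 'e' [insertion #1]
  Step 5: keep 'e'
  Step 6: replace d->c
Total insertions: 1

1


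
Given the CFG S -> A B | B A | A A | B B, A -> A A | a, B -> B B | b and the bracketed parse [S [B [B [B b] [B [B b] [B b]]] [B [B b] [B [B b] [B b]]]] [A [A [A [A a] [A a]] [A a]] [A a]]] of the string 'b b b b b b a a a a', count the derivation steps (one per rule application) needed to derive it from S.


Every bracketed nonterminal node [X ...] in the tree is produced by exactly one rule application.
Reading the tree off as a leftmost derivation:
  Step 1: S  =>  B A   (applied S -> B A)
  Step 2: B A  =>  B B A   (applied B -> B B)
  Step 3: B B A  =>  B B B A   (applied B -> B B)
  Step 4: B B B A  =>  b B B A   (applied B -> b)
  Step 5: b B B A  =>  b B B B A   (applied B -> B B)
  Step 6: b B B B A  =>  b b B B A   (applied B -> b)
  Step 7: b b B B A  =>  b b b B A   (applied B -> b)
  Step 8: b b b B A  =>  b b b B B A   (applied B -> B B)
  Step 9: b b b B B A  =>  b b b b B A   (applied B -> b)
  Step 10: b b b b B A  =>  b b b b B B A   (applied B -> B B)
  Step 11: b b b b B B A  =>  b b b b b B A   (applied B -> b)
  Step 12: b b b b b B A  =>  b b b b b b A   (applied B -> b)
  Step 13: b b b b b b A  =>  b b b b b b A A   (applied A -> A A)
  Step 14: b b b b b b A A  =>  b b b b b b A A A   (applied A -> A A)
  Step 15: b b b b b b A A A  =>  b b b b b b A A A A   (applied A -> A A)
  Step 16: b b b b b b A A A A  =>  b b b b b b a A A A   (applied A -> a)
  Step 17: b b b b b b a A A A  =>  b b b b b b a a A A   (applied A -> a)
  Step 18: b b b b b b a a A A  =>  b b b b b b a a a A   (applied A -> a)
  Step 19: b b b b b b a a a A  =>  b b b b b b a a a a   (applied A -> a)
Final yield: b b b b b b a a a a
Total rewrite steps: 19

19


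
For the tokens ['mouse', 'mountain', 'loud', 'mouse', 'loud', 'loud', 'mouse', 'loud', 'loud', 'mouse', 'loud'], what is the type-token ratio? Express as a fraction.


Tokens: 11
Unique types: ('loud', 'mountain', 'mouse') = 3
TTR = 3/11
Already in lowest terms.

3/11


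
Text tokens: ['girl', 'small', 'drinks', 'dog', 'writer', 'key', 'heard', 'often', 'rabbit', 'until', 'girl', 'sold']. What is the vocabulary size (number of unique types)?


Listing all tokens and tracking unique types:
  Token 1: 'girl' -> NEW (unique so far: 1)
  Token 2: 'small' -> NEW (unique so far: 2)
  Token 3: 'drinks' -> NEW (unique so far: 3)
  Token 4: 'dog' -> NEW (unique so far: 4)
  Token 5: 'writer' -> NEW (unique so far: 5)
  Token 6: 'key' -> NEW (unique so far: 6)
  Token 7: 'heard' -> NEW (unique so far: 7)
  Token 8: 'often' -> NEW (unique so far: 8)
  Token 9: 'rabbit' -> NEW (unique so far: 9)
  Token 10: 'until' -> NEW (unique so far: 10)
  Token 11: 'girl' -> duplicate (unique so far: 10)
  Token 12: 'sold' -> NEW (unique so far: 11)
Unique types: ('dog', 'drinks', 'girl', 'heard', 'key', 'often', 'rabbit', 'small', 'sold', 'until', 'writer')
Vocabulary size: 11

11


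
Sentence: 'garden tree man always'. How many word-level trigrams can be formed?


Word trigrams from [4] words:
  Trigram 1: (garden tree man)
  Trigram 2: (tree man always)
Total word trigrams: 4 - 2 = 2

2


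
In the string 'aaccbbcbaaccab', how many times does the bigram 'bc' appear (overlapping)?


Scanning 'aaccbbcbaaccab' for bigram 'bc':
  Position 0: 'aa' -> no
  Position 1: 'ac' -> no
  Position 2: 'cc' -> no
  Position 3: 'cb' -> no
  Position 4: 'bb' -> no
  Position 5: 'bc' -> MATCH
  Position 6: 'cb' -> no
  Position 7: 'ba' -> no
  Position 8: 'aa' -> no
  Position 9: 'ac' -> no
  Position 10: 'cc' -> no
  Position 11: 'ca' -> no
  Position 12: 'ab' -> no
Total matches: 1

1


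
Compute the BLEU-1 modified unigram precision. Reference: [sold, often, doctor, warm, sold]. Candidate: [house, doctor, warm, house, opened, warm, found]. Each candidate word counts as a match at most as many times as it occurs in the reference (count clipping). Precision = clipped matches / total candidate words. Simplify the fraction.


Reference word counts: {'doctor': 1, 'often': 1, 'sold': 2, 'warm': 1}
Checking each candidate word (with clipping):
  'house' -> not in reference -> no match (matches: 0)
  'doctor' -> in reference (ref count 1, used 1/1) -> match (matches: 1)
  'warm' -> in reference (ref count 1, used 1/1) -> match (matches: 2)
  'house' -> not in reference -> no match (matches: 2)
  'opened' -> not in reference -> no match (matches: 2)
  'warm' -> ref count 1 already used up (1/1) -> clipped, no match (matches: 2)
  'found' -> not in reference -> no match (matches: 2)
Clipped matches: 2, Candidate length: 7
Precision = 2/7

2/7


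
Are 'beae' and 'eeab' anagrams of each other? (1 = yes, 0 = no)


Sort characters of 'beae': 'abee'
Sort characters of 'eeab': 'abee'
Sorted forms match -> they ARE anagrams
Result: 1

1


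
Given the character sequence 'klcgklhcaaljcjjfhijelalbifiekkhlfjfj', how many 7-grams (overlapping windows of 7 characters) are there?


String 'klcgklhcaaljcjjfhijelalbifiekkhlfjfj' has length L = 36.
Number of overlapping n-grams = L - n + 1
Substituting: 36 - 7 + 1 = 30

30


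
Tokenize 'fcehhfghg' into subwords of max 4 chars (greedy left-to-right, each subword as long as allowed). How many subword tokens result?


'fcehhfghg' has 9 characters.
Chunking with max size 4:
  Chunk 1: 'fceh' (positions 0-3)
  Chunk 2: 'hfgh' (positions 4-7)
  Chunk 3: 'g' (positions 8-8)
Total chunks: ceil(9 / 4) = 3

3


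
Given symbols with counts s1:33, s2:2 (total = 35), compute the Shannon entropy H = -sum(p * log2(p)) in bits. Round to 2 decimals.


Computing entropy H = -sum(p_i * log2(p_i)):
  s1: p = 33/35 = 0.9429, -p*log2(p) = 0.0800
  s2: p = 2/35 = 0.0571, -p*log2(p) = 0.2360
H = sum of terms = 0.3160
Rounded to 2 decimals: 0.32

0.32


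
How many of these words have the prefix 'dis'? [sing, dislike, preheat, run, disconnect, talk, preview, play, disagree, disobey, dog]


Checking each word for prefix 'dis':
  'sing' -> no (count: 0)
  'dislike' -> YES, starts with 'dis' (count: 1)
  'preheat' -> no (count: 1)
  'run' -> no (count: 1)
  'disconnect' -> YES, starts with 'dis' (count: 2)
  'talk' -> no (count: 2)
  'preview' -> no (count: 2)
  'play' -> no (count: 2)
  'disagree' -> YES, starts with 'dis' (count: 3)
  'disobey' -> YES, starts with 'dis' (count: 4)
  'dog' -> no (count: 4)
Total with prefix 'dis': 4

4


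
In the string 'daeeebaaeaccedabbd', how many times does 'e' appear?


Scanning 'daeeebaaeaccedabbd' for 'e':
  Position 2: 'e' -> MATCH (count: 1)
  Position 3: 'e' -> MATCH (count: 2)
  Position 4: 'e' -> MATCH (count: 3)
  Position 8: 'e' -> MATCH (count: 4)
  Position 12: 'e' -> MATCH (count: 5)
Total occurrences of 'e': 5

5


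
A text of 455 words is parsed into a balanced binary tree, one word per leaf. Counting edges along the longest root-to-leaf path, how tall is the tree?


In a balanced binary tree with n leaves the deepest leaf is ceil(log2(n)) edges below the root.
log2(455) = 8.8297
ceil(8.8297) = 9
height (edges) = 9

9


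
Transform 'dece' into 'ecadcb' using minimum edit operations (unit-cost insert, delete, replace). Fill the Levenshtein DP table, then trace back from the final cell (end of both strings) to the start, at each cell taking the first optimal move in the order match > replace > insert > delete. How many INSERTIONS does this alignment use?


Edit distance = 5. Backtracking from cell (4, 6) with preference match > replace > insert > delete,
then listing the resulting alignment 'dece' -> 'ecadcb' left to right:
  Step 1: insert 'e' [insertion #1]
  Step 2: insert 'c' [insertion #2]
  Step 3: replace d->a
  Step 4: replace e->d
  Step 5: keep 'c'
  Step 6: replace e->b
Total insertions: 2

2


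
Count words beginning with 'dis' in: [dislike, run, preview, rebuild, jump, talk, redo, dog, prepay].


Checking each word for prefix 'dis':
  'dislike' -> YES, starts with 'dis' (count: 1)
  'run' -> no (count: 1)
  'preview' -> no (count: 1)
  'rebuild' -> no (count: 1)
  'jump' -> no (count: 1)
  'talk' -> no (count: 1)
  'redo' -> no (count: 1)
  'dog' -> no (count: 1)
  'prepay' -> no (count: 1)
Total with prefix 'dis': 1

1


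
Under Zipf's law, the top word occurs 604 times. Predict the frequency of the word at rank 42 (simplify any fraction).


Zipf's law: freq(rank) = f1 / rank
f1 = 604, rank = 42
freq = 604 / 42
GCD(604, 42) = 2
Simplified: 302/21

302/21


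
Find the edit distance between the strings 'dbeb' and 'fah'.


Building DP table for s1='dbeb' (len 4) and s2='fah' (len 3):
       f  a  h
    0  1  2  3
  d 1  1  2  3
  b 2  2  2  3
  e 3  3  3  3
  b 4  4  4  4
Edit distance = dp[4][3] = 4

4


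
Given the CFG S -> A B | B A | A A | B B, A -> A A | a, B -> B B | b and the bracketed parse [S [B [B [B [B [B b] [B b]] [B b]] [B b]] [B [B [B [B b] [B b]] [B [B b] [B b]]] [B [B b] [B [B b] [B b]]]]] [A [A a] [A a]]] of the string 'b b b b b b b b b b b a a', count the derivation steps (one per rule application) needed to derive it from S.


Every bracketed nonterminal node [X ...] in the tree is produced by exactly one rule application.
Reading the tree off as a leftmost derivation:
  Step 1: S  =>  B A   (applied S -> B A)
  Step 2: B A  =>  B B A   (applied B -> B B)
  Step 3: B B A  =>  B B B A   (applied B -> B B)
  Step 4: B B B A  =>  B B B B A   (applied B -> B B)
  Step 5: B B B B A  =>  B B B B B A   (applied B -> B B)
  Step 6: B B B B B A  =>  b B B B B A   (applied B -> b)
  Step 7: b B B B B A  =>  b b B B B A   (applied B -> b)
  Step 8: b b B B B A  =>  b b b B B A   (applied B -> b)
  Step 9: b b b B B A  =>  b b b b B A   (applied B -> b)
  Step 10: b b b b B A  =>  b b b b B B A   (applied B -> B B)
  Step 11: b b b b B B A  =>  b b b b B B B A   (applied B -> B B)
  Step 12: b b b b B B B A  =>  b b b b B B B B A   (applied B -> B B)
  Step 13: b b b b B B B B A  =>  b b b b b B B B A   (applied B -> b)
  Step 14: b b b b b B B B A  =>  b b b b b b B B A   (applied B -> b)
  Step 15: b b b b b b B B A  =>  b b b b b b B B B A   (applied B -> B B)
  Step 16: b b b b b b B B B A  =>  b b b b b b b B B A   (applied B -> b)
  Step 17: b b b b b b b B B A  =>  b b b b b b b b B A   (applied B -> b)
  Step 18: b b b b b b b b B A  =>  b b b b b b b b B B A   (applied B -> B B)
  Step 19: b b b b b b b b B B A  =>  b b b b b b b b b B A   (applied B -> b)
  Step 20: b b b b b b b b b B A  =>  b b b b b b b b b B B A   (applied B -> B B)
  Step 21: b b b b b b b b b B B A  =>  b b b b b b b b b b B A   (applied B -> b)
  Step 22: b b b b b b b b b b B A  =>  b b b b b b b b b b b A   (applied B -> b)
  Step 23: b b b b b b b b b b b A  =>  b b b b b b b b b b b A A   (applied A -> A A)
  Step 24: b b b b b b b b b b b A A  =>  b b b b b b b b b b b a A   (applied A -> a)
  Step 25: b b b b b b b b b b b a A  =>  b b b b b b b b b b b a a   (applied A -> a)
Final yield: b b b b b b b b b b b a a
Total rewrite steps: 25

25


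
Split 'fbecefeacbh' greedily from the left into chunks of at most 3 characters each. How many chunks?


'fbecefeacbh' has 11 characters.
Chunking with max size 3:
  Chunk 1: 'fbe' (positions 0-2)
  Chunk 2: 'cef' (positions 3-5)
  Chunk 3: 'eac' (positions 6-8)
  Chunk 4: 'bh' (positions 9-10)
Total chunks: ceil(11 / 3) = 4

4


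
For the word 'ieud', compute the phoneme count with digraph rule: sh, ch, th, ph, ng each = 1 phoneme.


Parsing 'ieud' greedily, digraphs first:
  'i' -> vowel phoneme (phonemes so far: 1)
  'e' -> vowel phoneme (phonemes so far: 2)
  'u' -> vowel phoneme (phonemes so far: 3)
  'd' -> consonant phoneme (phonemes so far: 4)
Total phonemes: 4

4


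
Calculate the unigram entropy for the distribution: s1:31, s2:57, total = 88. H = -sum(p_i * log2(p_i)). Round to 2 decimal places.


Computing entropy H = -sum(p_i * log2(p_i)):
  s1: p = 31/88 = 0.3523, -p*log2(p) = 0.5303
  s2: p = 57/88 = 0.6477, -p*log2(p) = 0.4058
H = sum of terms = 0.9361
Rounded to 2 decimals: 0.94

0.94


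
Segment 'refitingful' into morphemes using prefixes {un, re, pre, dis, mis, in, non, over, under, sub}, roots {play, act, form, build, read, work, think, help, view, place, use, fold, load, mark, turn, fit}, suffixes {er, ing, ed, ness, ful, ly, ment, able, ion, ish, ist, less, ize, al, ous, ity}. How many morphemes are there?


Segmenting 'refitingful' against the inventory:
  're' -> prefix (morpheme 1)
  'fit' -> root (morpheme 2)
  'ing' -> suffix (morpheme 3)
  'ful' -> suffix (morpheme 4)
Total morphemes: 4

4


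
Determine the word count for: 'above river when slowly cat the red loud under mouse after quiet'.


Counting words by splitting on spaces:
  Word 1: 'above'
  Word 2: 'river'
  Word 3: 'when'
  Word 4: 'slowly'
  Word 5: 'cat'
  Word 6: 'the'
  Word 7: 'red'
  Word 8: 'loud'
  Word 9: 'under'
  Word 10: 'mouse'
  Word 11: 'after'
  Word 12: 'quiet'
Total words: 12

12


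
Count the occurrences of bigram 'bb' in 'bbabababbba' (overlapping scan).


Scanning 'bbabababbba' for bigram 'bb':
  Position 0: 'bb' -> MATCH
  Position 1: 'ba' -> no
  Position 2: 'ab' -> no
  Position 3: 'ba' -> no
  Position 4: 'ab' -> no
  Position 5: 'ba' -> no
  Position 6: 'ab' -> no
  Position 7: 'bb' -> MATCH
  Position 8: 'bb' -> MATCH
  Position 9: 'ba' -> no
Total matches: 3

3


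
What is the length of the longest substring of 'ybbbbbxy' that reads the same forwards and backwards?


Scanning 'ybbbbbxy' for palindromic substrings.
Substring at positions 1-5: 'bbbbb'.
Check: reverse('bbbbb') = 'bbbbb' -> palindrome confirmed.
Neighbouring characters ('y' / 'x') break symmetry, so it cannot extend further.
No longer palindromic substring exists; longest length = 5

5


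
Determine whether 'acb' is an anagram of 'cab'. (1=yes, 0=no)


Sort characters of 'acb': 'abc'
Sort characters of 'cab': 'abc'
Sorted forms match -> they ARE anagrams
Result: 1

1


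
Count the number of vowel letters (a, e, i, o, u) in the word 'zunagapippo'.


Scanning each character of 'zunagapippo':
  Position 1: 'z' -> consonant (running count: 0)
  Position 2: 'u' -> vowel (running count: 1)
  Position 3: 'n' -> consonant (running count: 1)
  Position 4: 'a' -> vowel (running count: 2)
  Position 5: 'g' -> consonant (running count: 2)
  Position 6: 'a' -> vowel (running count: 3)
  Position 7: 'p' -> consonant (running count: 3)
  Position 8: 'i' -> vowel (running count: 4)
  Position 9: 'p' -> consonant (running count: 4)
  Position 10: 'p' -> consonant (running count: 4)
  Position 11: 'o' -> vowel (running count: 5)
Total vowels: 5

5


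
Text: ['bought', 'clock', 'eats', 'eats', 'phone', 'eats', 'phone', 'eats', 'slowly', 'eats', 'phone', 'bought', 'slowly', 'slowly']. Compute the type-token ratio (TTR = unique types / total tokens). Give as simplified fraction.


Tokens: 14
Unique types: ('bought', 'clock', 'eats', 'phone', 'slowly') = 5
TTR = 5/14
Already in lowest terms.

5/14


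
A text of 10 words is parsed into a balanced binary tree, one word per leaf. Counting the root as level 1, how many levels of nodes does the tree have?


In a balanced binary tree with n leaves the deepest leaf is ceil(log2(n)) edges below the root,
so counting node levels inclusive of root and leaves gives ceil(log2(n)) + 1 levels.
log2(10) = 3.3219
ceil(3.3219) = 4
levels = 4 + 1 = 5

5


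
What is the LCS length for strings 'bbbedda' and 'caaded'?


DP table for LCS of 'bbbedda' and 'caaded':
       c  a  a  d  e  d
    0  0  0  0  0  0  0
  b 0  0  0  0  0  0  0
  b 0  0  0  0  0  0  0
  b 0  0  0  0  0  0  0
  e 0  0  0  0  0  1  1
  d 0  0  0  0  1  1  2
  d 0  0  0  0  1  1  2
  a 0  0  1  1  1  1  2
LCS: 'ed'
LCS length = 2

2


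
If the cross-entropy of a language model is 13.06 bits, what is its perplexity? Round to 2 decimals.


Perplexity formula: PP = 2^H
H = 13.06
PP = 2^13.06
Decompose: 2^13.06 = 2^13 * 2^0.06
2^13 = 8192, 2^0.06 ~ 1.0424658
PP ~ 8192 * 1.0424658 = 8539.8798336
Rounded to 2 decimals: 8539.88

8539.88


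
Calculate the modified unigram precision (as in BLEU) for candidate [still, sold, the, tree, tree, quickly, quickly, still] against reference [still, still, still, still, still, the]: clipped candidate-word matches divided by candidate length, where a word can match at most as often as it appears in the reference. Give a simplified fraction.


Reference word counts: {'still': 5, 'the': 1}
Checking each candidate word (with clipping):
  'still' -> in reference (ref count 5, used 1/5) -> match (matches: 1)
  'sold' -> not in reference -> no match (matches: 1)
  'the' -> in reference (ref count 1, used 1/1) -> match (matches: 2)
  'tree' -> not in reference -> no match (matches: 2)
  'tree' -> not in reference -> no match (matches: 2)
  'quickly' -> not in reference -> no match (matches: 2)
  'quickly' -> not in reference -> no match (matches: 2)
  'still' -> in reference (ref count 5, used 2/5) -> match (matches: 3)
Clipped matches: 3, Candidate length: 8
Precision = 3/8

3/8


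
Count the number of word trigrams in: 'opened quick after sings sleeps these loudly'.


Word trigrams from [7] words:
  Trigram 1: (opened quick after)
  Trigram 2: (quick after sings)
  Trigram 3: (after sings sleeps)
  Trigram 4: (sings sleeps these)
  Trigram 5: (sleeps these loudly)
Total word trigrams: 7 - 2 = 5

5


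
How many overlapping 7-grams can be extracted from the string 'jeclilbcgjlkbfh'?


String 'jeclilbcgjlkbfh' has length L = 15.
Number of overlapping n-grams = L - n + 1
Substituting: 15 - 7 + 1 = 9

9


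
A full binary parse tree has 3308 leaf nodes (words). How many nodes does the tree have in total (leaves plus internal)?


Leaf nodes (terminals): 3308
Internal nodes = n - 1 = 3308 - 1 = 3307
Total = leaves + internal = 3308 + 3307 = 6615

6615


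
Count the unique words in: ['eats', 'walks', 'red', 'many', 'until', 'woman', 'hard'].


Listing all tokens and tracking unique types:
  Token 1: 'eats' -> NEW (unique so far: 1)
  Token 2: 'walks' -> NEW (unique so far: 2)
  Token 3: 'red' -> NEW (unique so far: 3)
  Token 4: 'many' -> NEW (unique so far: 4)
  Token 5: 'until' -> NEW (unique so far: 5)
  Token 6: 'woman' -> NEW (unique so far: 6)
  Token 7: 'hard' -> NEW (unique so far: 7)
Unique types: ('eats', 'hard', 'many', 'red', 'until', 'walks', 'woman')
Vocabulary size: 7

7


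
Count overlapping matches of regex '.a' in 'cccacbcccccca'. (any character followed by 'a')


Pattern: .a means any character followed by 'a'.
Scanning 'cccacbcccccca' position-by-position:
  Pos 0: window 'cc' -> no
  Pos 1: window 'cc' -> no
  Pos 2: window 'ca' -> MATCH
  Pos 3: window 'ac' -> no
  Pos 4: window 'cb' -> no
  Pos 5: window 'bc' -> no
  Pos 6: window 'cc' -> no
  Pos 7: window 'cc' -> no
  Pos 8: window 'cc' -> no
  Pos 9: window 'cc' -> no
  Pos 10: window 'cc' -> no
  Pos 11: window 'ca' -> MATCH
  Pos 12: window 'a' -> no
Total matches: 2

2


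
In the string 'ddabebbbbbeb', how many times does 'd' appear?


Scanning 'ddabebbbbbeb' for 'd':
  Position 0: 'd' -> MATCH (count: 1)
  Position 1: 'd' -> MATCH (count: 2)
Total occurrences of 'd': 2

2


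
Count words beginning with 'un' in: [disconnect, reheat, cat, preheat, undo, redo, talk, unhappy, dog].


Checking each word for prefix 'un':
  'disconnect' -> no (count: 0)
  'reheat' -> no (count: 0)
  'cat' -> no (count: 0)
  'preheat' -> no (count: 0)
  'undo' -> YES, starts with 'un' (count: 1)
  'redo' -> no (count: 1)
  'talk' -> no (count: 1)
  'unhappy' -> YES, starts with 'un' (count: 2)
  'dog' -> no (count: 2)
Total with prefix 'un': 2

2


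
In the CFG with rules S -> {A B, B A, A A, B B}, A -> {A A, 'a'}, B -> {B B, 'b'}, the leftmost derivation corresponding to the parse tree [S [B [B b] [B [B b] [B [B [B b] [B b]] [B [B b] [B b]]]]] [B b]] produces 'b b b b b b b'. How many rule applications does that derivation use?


Every bracketed nonterminal node [X ...] in the tree is produced by exactly one rule application.
Reading the tree off as a leftmost derivation:
  Step 1: S  =>  B B   (applied S -> B B)
  Step 2: B B  =>  B B B   (applied B -> B B)
  Step 3: B B B  =>  b B B   (applied B -> b)
  Step 4: b B B  =>  b B B B   (applied B -> B B)
  Step 5: b B B B  =>  b b B B   (applied B -> b)
  Step 6: b b B B  =>  b b B B B   (applied B -> B B)
  Step 7: b b B B B  =>  b b B B B B   (applied B -> B B)
  Step 8: b b B B B B  =>  b b b B B B   (applied B -> b)
  Step 9: b b b B B B  =>  b b b b B B   (applied B -> b)
  Step 10: b b b b B B  =>  b b b b B B B   (applied B -> B B)
  Step 11: b b b b B B B  =>  b b b b b B B   (applied B -> b)
  Step 12: b b b b b B B  =>  b b b b b b B   (applied B -> b)
  Step 13: b b b b b b B  =>  b b b b b b b   (applied B -> b)
Final yield: b b b b b b b
Total rewrite steps: 13

13


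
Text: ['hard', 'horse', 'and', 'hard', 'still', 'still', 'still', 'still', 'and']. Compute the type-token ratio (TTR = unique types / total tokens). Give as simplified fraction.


Tokens: 9
Unique types: ('and', 'hard', 'horse', 'still') = 4
TTR = 4/9
Already in lowest terms.

4/9


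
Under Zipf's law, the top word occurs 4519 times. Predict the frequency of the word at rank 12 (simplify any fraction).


Zipf's law: freq(rank) = f1 / rank
f1 = 4519, rank = 12
freq = 4519 / 12
GCD(4519, 12) = 1
Simplified: 4519/12

4519/12


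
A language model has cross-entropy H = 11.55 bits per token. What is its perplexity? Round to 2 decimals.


Perplexity formula: PP = 2^H
H = 11.55
PP = 2^11.55
Decompose: 2^11.55 = 2^11 * 2^0.55
2^11 = 2048, 2^0.55 ~ 1.4640857
PP ~ 2048 * 1.4640857 = 2998.4475136
Rounded to 2 decimals: 2998.45

2998.45


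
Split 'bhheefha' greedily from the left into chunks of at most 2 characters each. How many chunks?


'bhheefha' has 8 characters.
Chunking with max size 2:
  Chunk 1: 'bh' (positions 0-1)
  Chunk 2: 'he' (positions 2-3)
  Chunk 3: 'ef' (positions 4-5)
  Chunk 4: 'ha' (positions 6-7)
Total chunks: ceil(8 / 2) = 4

4


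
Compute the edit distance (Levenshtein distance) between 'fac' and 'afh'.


Building DP table for s1='fac' (len 3) and s2='afh' (len 3):
       a  f  h
    0  1  2  3
  f 1  1  1  2
  a 2  1  2  2
  c 3  2  2  3
Edit distance = dp[3][3] = 3

3


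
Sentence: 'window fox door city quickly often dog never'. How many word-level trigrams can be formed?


Word trigrams from [8] words:
  Trigram 1: (window fox door)
  Trigram 2: (fox door city)
  Trigram 3: (door city quickly)
  Trigram 4: (city quickly often)
  Trigram 5: (quickly often dog)
  Trigram 6: (often dog never)
Total word trigrams: 8 - 2 = 6

6


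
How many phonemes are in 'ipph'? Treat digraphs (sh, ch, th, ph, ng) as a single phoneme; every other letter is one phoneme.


Parsing 'ipph' greedily, digraphs first:
  'i' -> vowel phoneme (phonemes so far: 1)
  'p' -> consonant phoneme (phonemes so far: 2)
  'ph' -> digraph (1 consonant phoneme) (phonemes so far: 3)
Total phonemes: 3

3


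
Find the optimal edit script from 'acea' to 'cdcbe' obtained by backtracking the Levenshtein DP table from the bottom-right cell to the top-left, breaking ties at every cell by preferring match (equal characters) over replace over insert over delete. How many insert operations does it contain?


Edit distance = 4. Backtracking from cell (4, 5) with preference match > replace > insert > delete,
then listing the resulting alignment 'acea' -> 'cdcbe' left to right:
  Step 1: insert 'c' [insertion #1]
  Step 2: replace a->d
  Step 3: keep 'c'
  Step 4: replace e->b
  Step 5: replace a->e
Total insertions: 1

1


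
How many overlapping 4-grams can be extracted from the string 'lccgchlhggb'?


String 'lccgchlhggb' has length L = 11.
Number of overlapping n-grams = L - n + 1
Substituting: 11 - 4 + 1 = 8

8


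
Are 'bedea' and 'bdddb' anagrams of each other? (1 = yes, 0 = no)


Sort characters of 'bedea': 'abdee'
Sort characters of 'bdddb': 'bbddd'
Sorted forms differ -> they are NOT anagrams
Result: 0

0


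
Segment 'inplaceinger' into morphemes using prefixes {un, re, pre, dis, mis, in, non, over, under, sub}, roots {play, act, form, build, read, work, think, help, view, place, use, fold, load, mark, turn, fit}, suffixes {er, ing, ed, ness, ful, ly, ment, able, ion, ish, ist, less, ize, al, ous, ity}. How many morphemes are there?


Segmenting 'inplaceinger' against the inventory:
  'in' -> prefix (morpheme 1)
  'place' -> root (morpheme 2)
  'ing' -> suffix (morpheme 3)
  'er' -> suffix (morpheme 4)
Total morphemes: 4

4


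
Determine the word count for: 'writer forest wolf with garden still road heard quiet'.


Counting words by splitting on spaces:
  Word 1: 'writer'
  Word 2: 'forest'
  Word 3: 'wolf'
  Word 4: 'with'
  Word 5: 'garden'
  Word 6: 'still'
  Word 7: 'road'
  Word 8: 'heard'
  Word 9: 'quiet'
Total words: 9

9


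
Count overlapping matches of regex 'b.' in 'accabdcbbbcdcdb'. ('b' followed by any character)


Pattern: b. means 'b' followed by any character.
Scanning 'accabdcbbbcdcdb' position-by-position:
  Pos 0: window 'ac' -> no
  Pos 1: window 'cc' -> no
  Pos 2: window 'ca' -> no
  Pos 3: window 'ab' -> no
  Pos 4: window 'bd' -> MATCH
  Pos 5: window 'dc' -> no
  Pos 6: window 'cb' -> no
  Pos 7: window 'bb' -> MATCH
  Pos 8: window 'bb' -> MATCH
  Pos 9: window 'bc' -> MATCH
  Pos 10: window 'cd' -> no
  Pos 11: window 'dc' -> no
  Pos 12: window 'cd' -> no
  Pos 13: window 'db' -> no
  Pos 14: window 'b' -> no
Total matches: 4

4


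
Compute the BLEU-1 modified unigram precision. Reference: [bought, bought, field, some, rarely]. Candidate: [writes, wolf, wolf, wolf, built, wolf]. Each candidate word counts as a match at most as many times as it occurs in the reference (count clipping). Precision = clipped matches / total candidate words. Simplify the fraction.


Reference word counts: {'bought': 2, 'field': 1, 'rarely': 1, 'some': 1}
Checking each candidate word (with clipping):
  'writes' -> not in reference -> no match (matches: 0)
  'wolf' -> not in reference -> no match (matches: 0)
  'wolf' -> not in reference -> no match (matches: 0)
  'wolf' -> not in reference -> no match (matches: 0)
  'built' -> not in reference -> no match (matches: 0)
  'wolf' -> not in reference -> no match (matches: 0)
Clipped matches: 0, Candidate length: 6
Precision = 0/6 = 0

0


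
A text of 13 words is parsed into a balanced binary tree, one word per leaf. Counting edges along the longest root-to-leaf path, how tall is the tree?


In a balanced binary tree with n leaves the deepest leaf is ceil(log2(n)) edges below the root.
log2(13) = 3.7004
ceil(3.7004) = 4
height (edges) = 4

4


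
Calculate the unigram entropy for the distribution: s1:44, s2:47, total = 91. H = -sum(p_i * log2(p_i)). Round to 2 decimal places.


Computing entropy H = -sum(p_i * log2(p_i)):
  s1: p = 44/91 = 0.4835, -p*log2(p) = 0.5069
  s2: p = 47/91 = 0.5165, -p*log2(p) = 0.4923
H = sum of terms = 0.9992
Rounded to 2 decimals: 1.00

1.00


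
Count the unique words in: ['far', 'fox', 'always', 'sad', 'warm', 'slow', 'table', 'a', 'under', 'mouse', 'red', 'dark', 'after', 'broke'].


Listing all tokens and tracking unique types:
  Token 1: 'far' -> NEW (unique so far: 1)
  Token 2: 'fox' -> NEW (unique so far: 2)
  Token 3: 'always' -> NEW (unique so far: 3)
  Token 4: 'sad' -> NEW (unique so far: 4)
  Token 5: 'warm' -> NEW (unique so far: 5)
  Token 6: 'slow' -> NEW (unique so far: 6)
  Token 7: 'table' -> NEW (unique so far: 7)
  Token 8: 'a' -> NEW (unique so far: 8)
  Token 9: 'under' -> NEW (unique so far: 9)
  Token 10: 'mouse' -> NEW (unique so far: 10)
  Token 11: 'red' -> NEW (unique so far: 11)
  Token 12: 'dark' -> NEW (unique so far: 12)
  Token 13: 'after' -> NEW (unique so far: 13)
  Token 14: 'broke' -> NEW (unique so far: 14)
Unique types: ('a', 'after', 'always', 'broke', 'dark', 'far', 'fox', 'mouse', 'red', 'sad', 'slow', 'table', 'under', 'warm')
Vocabulary size: 14

14


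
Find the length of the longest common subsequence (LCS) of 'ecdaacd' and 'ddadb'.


DP table for LCS of 'ecdaacd' and 'ddadb':
       d  d  a  d  b
    0  0  0  0  0  0
  e 0  0  0  0  0  0
  c 0  0  0  0  0  0
  d 0  1  1  1  1  1
  a 0  1  1  2  2  2
  a 0  1  1  2  2  2
  c 0  1  1  2  2  2
  d 0  1  2  2  3  3
LCS: 'dad'
LCS length = 3

3


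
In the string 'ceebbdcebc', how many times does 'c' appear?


Scanning 'ceebbdcebc' for 'c':
  Position 0: 'c' -> MATCH (count: 1)
  Position 6: 'c' -> MATCH (count: 2)
  Position 9: 'c' -> MATCH (count: 3)
Total occurrences of 'c': 3

3


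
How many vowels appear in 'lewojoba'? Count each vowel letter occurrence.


Scanning each character of 'lewojoba':
  Position 1: 'l' -> consonant (running count: 0)
  Position 2: 'e' -> vowel (running count: 1)
  Position 3: 'w' -> consonant (running count: 1)
  Position 4: 'o' -> vowel (running count: 2)
  Position 5: 'j' -> consonant (running count: 2)
  Position 6: 'o' -> vowel (running count: 3)
  Position 7: 'b' -> consonant (running count: 3)
  Position 8: 'a' -> vowel (running count: 4)
Total vowels: 4

4


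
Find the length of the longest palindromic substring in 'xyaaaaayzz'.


Scanning 'xyaaaaayzz' for palindromic substrings.
Substring at positions 1-7: 'yaaaaay'.
Check: reverse('yaaaaay') = 'yaaaaay' -> palindrome confirmed.
Neighbouring characters ('x' / 'z') break symmetry, so it cannot extend further.
No longer palindromic substring exists; longest length = 7

7


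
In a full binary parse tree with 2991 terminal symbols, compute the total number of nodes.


Leaf nodes (terminals): 2991
Internal nodes = n - 1 = 2991 - 1 = 2990
Total = leaves + internal = 2991 + 2990 = 5981

5981


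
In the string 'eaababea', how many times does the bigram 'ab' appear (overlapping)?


Scanning 'eaababea' for bigram 'ab':
  Position 0: 'ea' -> no
  Position 1: 'aa' -> no
  Position 2: 'ab' -> MATCH
  Position 3: 'ba' -> no
  Position 4: 'ab' -> MATCH
  Position 5: 'be' -> no
  Position 6: 'ea' -> no
Total matches: 2

2


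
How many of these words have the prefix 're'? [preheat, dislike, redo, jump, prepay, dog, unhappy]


Checking each word for prefix 're':
  'preheat' -> no (count: 0)
  'dislike' -> no (count: 0)
  'redo' -> YES, starts with 're' (count: 1)
  'jump' -> no (count: 1)
  'prepay' -> no (count: 1)
  'dog' -> no (count: 1)
  'unhappy' -> no (count: 1)
Total with prefix 're': 1

1


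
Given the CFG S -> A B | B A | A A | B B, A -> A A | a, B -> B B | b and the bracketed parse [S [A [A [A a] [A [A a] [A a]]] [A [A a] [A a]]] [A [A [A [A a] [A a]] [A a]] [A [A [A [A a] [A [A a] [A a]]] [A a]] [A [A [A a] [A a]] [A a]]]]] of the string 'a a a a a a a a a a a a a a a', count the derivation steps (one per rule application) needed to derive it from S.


Every bracketed nonterminal node [X ...] in the tree is produced by exactly one rule application.
Reading the tree off as a leftmost derivation:
  Step 1: S  =>  A A   (applied S -> A A)
  Step 2: A A  =>  A A A   (applied A -> A A)
  Step 3: A A A  =>  A A A A   (applied A -> A A)
  Step 4: A A A A  =>  a A A A   (applied A -> a)
  Step 5: a A A A  =>  a A A A A   (applied A -> A A)
  Step 6: a A A A A  =>  a a A A A   (applied A -> a)
  Step 7: a a A A A  =>  a a a A A   (applied A -> a)
  Step 8: a a a A A  =>  a a a A A A   (applied A -> A A)
  Step 9: a a a A A A  =>  a a a a A A   (applied A -> a)
  Step 10: a a a a A A  =>  a a a a a A   (applied A -> a)
  Step 11: a a a a a A  =>  a a a a a A A   (applied A -> A A)
  Step 12: a a a a a A A  =>  a a a a a A A A   (applied A -> A A)
  Step 13: a a a a a A A A  =>  a a a a a A A A A   (applied A -> A A)
  Step 14: a a a a a A A A A  =>  a a a a a a A A A   (applied A -> a)
  Step 15: a a a a a a A A A  =>  a a a a a a a A A   (applied A -> a)
  Step 16: a a a a a a a A A  =>  a a a a a a a a A   (applied A -> a)
  Step 17: a a a a a a a a A  =>  a a a a a a a a A A   (applied A -> A A)
  Step 18: a a a a a a a a A A  =>  a a a a a a a a A A A   (applied A -> A A)
  Step 19: a a a a a a a a A A A  =>  a a a a a a a a A A A A   (applied A -> A A)
  Step 20: a a a a a a a a A A A A  =>  a a a a a a a a a A A A   (applied A -> a)
  Step 21: a a a a a a a a a A A A  =>  a a a a a a a a a A A A A   (applied A -> A A)
  Step 22: a a a a a a a a a A A A A  =>  a a a a a a a a a a A A A   (applied A -> a)
  Step 23: a a a a a a a a a a A A A  =>  a a a a a a a a a a a A A   (applied A -> a)
  Step 24: a a a a a a a a a a a A A  =>  a a a a a a a a a a a a A   (applied A -> a)
  Step 25: a a a a a a a a a a a a A  =>  a a a a a a a a a a a a A A   (applied A -> A A)
  Step 26: a a a a a a a a a a a a A A  =>  a a a a a a a a a a a a A A A   (applied A -> A A)
  Step 27: a a a a a a a a a a a a A A A  =>  a a a a a a a a a a a a a A A   (applied A -> a)
  Step 28: a a a a a a a a a a a a a A A  =>  a a a a a a a a a a a a a a A   (applied A -> a)
  Step 29: a a a a a a a a a a a a a a A  =>  a a a a a a a a a a a a a a a   (applied A -> a)
Final yield: a a a a a a a a a a a a a a a
Total rewrite steps: 29

29


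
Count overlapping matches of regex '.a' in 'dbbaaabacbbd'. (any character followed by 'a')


Pattern: .a means any character followed by 'a'.
Scanning 'dbbaaabacbbd' position-by-position:
  Pos 0: window 'db' -> no
  Pos 1: window 'bb' -> no
  Pos 2: window 'ba' -> MATCH
  Pos 3: window 'aa' -> MATCH
  Pos 4: window 'aa' -> MATCH
  Pos 5: window 'ab' -> no
  Pos 6: window 'ba' -> MATCH
  Pos 7: window 'ac' -> no
  Pos 8: window 'cb' -> no
  Pos 9: window 'bb' -> no
  Pos 10: window 'bd' -> no
  Pos 11: window 'd' -> no
Total matches: 4

4


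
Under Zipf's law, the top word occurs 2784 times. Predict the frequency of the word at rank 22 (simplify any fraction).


Zipf's law: freq(rank) = f1 / rank
f1 = 2784, rank = 22
freq = 2784 / 22
GCD(2784, 22) = 2
Simplified: 1392/11

1392/11


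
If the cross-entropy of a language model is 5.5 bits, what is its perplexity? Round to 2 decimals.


Perplexity formula: PP = 2^H
H = 5.5
PP = 2^5.5
Decompose: 2^5.5 = 2^5 * 2^0.5 = 2^5 * sqrt(2)
2^5 = 32, sqrt(2) ~ 1.4142136
PP ~ 32 * 1.4142136 = 45.2548352
Rounded to 2 decimals: 45.25

45.25


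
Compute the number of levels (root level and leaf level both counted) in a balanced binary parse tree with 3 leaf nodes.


In a balanced binary tree with n leaves the deepest leaf is ceil(log2(n)) edges below the root,
so counting node levels inclusive of root and leaves gives ceil(log2(n)) + 1 levels.
log2(3) = 1.5850
ceil(1.5850) = 2
levels = 2 + 1 = 3

3


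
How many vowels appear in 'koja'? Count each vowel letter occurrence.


Scanning each character of 'koja':
  Position 1: 'k' -> consonant (running count: 0)
  Position 2: 'o' -> vowel (running count: 1)
  Position 3: 'j' -> consonant (running count: 1)
  Position 4: 'a' -> vowel (running count: 2)
Total vowels: 2

2


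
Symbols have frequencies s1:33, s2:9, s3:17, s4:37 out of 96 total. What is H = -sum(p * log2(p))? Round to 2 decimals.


Computing entropy H = -sum(p_i * log2(p_i)):
  s1: p = 33/96 = 0.3438, -p*log2(p) = 0.5296
  s2: p = 9/96 = 0.0938, -p*log2(p) = 0.3202
  s3: p = 17/96 = 0.1771, -p*log2(p) = 0.4423
  s4: p = 37/96 = 0.3854, -p*log2(p) = 0.5301
H = sum of terms = 1.8222
Rounded to 2 decimals: 1.82

1.82


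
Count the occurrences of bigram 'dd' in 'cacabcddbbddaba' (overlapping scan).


Scanning 'cacabcddbbddaba' for bigram 'dd':
  Position 0: 'ca' -> no
  Position 1: 'ac' -> no
  Position 2: 'ca' -> no
  Position 3: 'ab' -> no
  Position 4: 'bc' -> no
  Position 5: 'cd' -> no
  Position 6: 'dd' -> MATCH
  Position 7: 'db' -> no
  Position 8: 'bb' -> no
  Position 9: 'bd' -> no
  Position 10: 'dd' -> MATCH
  Position 11: 'da' -> no
  Position 12: 'ab' -> no
  Position 13: 'ba' -> no
Total matches: 2

2


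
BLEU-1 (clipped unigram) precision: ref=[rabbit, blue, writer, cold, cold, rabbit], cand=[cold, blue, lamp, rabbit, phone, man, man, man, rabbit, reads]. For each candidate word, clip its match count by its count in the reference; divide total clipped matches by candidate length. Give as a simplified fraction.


Reference word counts: {'blue': 1, 'cold': 2, 'rabbit': 2, 'writer': 1}
Checking each candidate word (with clipping):
  'cold' -> in reference (ref count 2, used 1/2) -> match (matches: 1)
  'blue' -> in reference (ref count 1, used 1/1) -> match (matches: 2)
  'lamp' -> not in reference -> no match (matches: 2)
  'rabbit' -> in reference (ref count 2, used 1/2) -> match (matches: 3)
  'phone' -> not in reference -> no match (matches: 3)
  'man' -> not in reference -> no match (matches: 3)
  'man' -> not in reference -> no match (matches: 3)
  'man' -> not in reference -> no match (matches: 3)
  'rabbit' -> in reference (ref count 2, used 2/2) -> match (matches: 4)
  'reads' -> not in reference -> no match (matches: 4)
Clipped matches: 4, Candidate length: 10
Precision = 4/10 = 2/5

2/5
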